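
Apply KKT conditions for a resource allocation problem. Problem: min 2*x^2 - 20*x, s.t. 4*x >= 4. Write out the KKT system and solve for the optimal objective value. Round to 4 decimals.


Step 1: Try lambda = 0 (constraint inactive).
Stationarity: 2*2*x - 20 = 0
x* = 20/(2*2) = 5.0
Check constraint: 4*5.0 = 20.0 >= 4 -- satisfied.
Step 2: Compute optimal value.
f(x*) = 2*5.0^2 - 20*5.0 = -50.0


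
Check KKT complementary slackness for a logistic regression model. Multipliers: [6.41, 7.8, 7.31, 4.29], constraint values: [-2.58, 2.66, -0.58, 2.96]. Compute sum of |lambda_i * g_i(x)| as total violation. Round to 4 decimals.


KKT complementary slackness check:
lambda_1 * g_1 = 6.41 * -2.58 = -16.5378
lambda_2 * g_2 = 7.8 * 2.66 = 20.748
lambda_3 * g_3 = 7.31 * -0.58 = -4.2398
lambda_4 * g_4 = 4.29 * 2.96 = 12.6984
Total violation = 16.5378 + 20.748 + 4.2398 + 12.6984 = 54.224


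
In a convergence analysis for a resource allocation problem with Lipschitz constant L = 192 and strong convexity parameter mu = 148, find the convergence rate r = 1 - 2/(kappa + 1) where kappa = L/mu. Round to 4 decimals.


Step 1: Compute the condition number.
kappa = L/mu = 192/148 = 1.2973
Step 2: Compute the convergence rate.
r = 1 - 2/(kappa + 1) = 1 - 2*mu/(L + mu) = (L - mu)/(L + mu) = 44/340 = 0.1294


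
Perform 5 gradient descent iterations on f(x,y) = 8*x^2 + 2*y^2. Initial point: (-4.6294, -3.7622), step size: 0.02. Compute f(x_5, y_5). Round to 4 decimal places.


Gradient descent on f(x,y) = 8*x^2 + 2*y^2.
Starting point: (-4.6294, -3.7622), alpha = 0.02
Step 1: grad_x = 2*8*-4.6294 = -74.0704, grad_y = 2*2*-3.7622 = -15.0488
  x_1 = -4.6294 - 0.02*-74.0704 = -3.148
  y_1 = -3.7622 - 0.02*-15.0488 = -3.4612
Step 2: grad_x = 2*8*-3.148 = -50.3679, grad_y = 2*2*-3.4612 = -13.8449
  x_2 = -3.148 - 0.02*-50.3679 = -2.1406
  y_2 = -3.4612 - 0.02*-13.8449 = -3.1843
Step 3: grad_x = 2*8*-2.1406 = -34.2502, grad_y = 2*2*-3.1843 = -12.7373
  x_3 = -2.1406 - 0.02*-34.2502 = -1.4556
  y_3 = -3.1843 - 0.02*-12.7373 = -2.9296
Step 4: grad_x = 2*8*-1.4556 = -23.2901, grad_y = 2*2*-2.9296 = -11.7183
  x_4 = -1.4556 - 0.02*-23.2901 = -0.9898
  y_4 = -2.9296 - 0.02*-11.7183 = -2.6952
Step 5: grad_x = 2*8*-0.9898 = -15.8373, grad_y = 2*2*-2.6952 = -10.7809
  x_5 = -0.9898 - 0.02*-15.8373 = -0.6731
  y_5 = -2.6952 - 0.02*-10.7809 = -2.4796
f(-0.6731, -2.4796) = 8*(-0.6731)^2 + 2*(-2.4796)^2 = 15.9211


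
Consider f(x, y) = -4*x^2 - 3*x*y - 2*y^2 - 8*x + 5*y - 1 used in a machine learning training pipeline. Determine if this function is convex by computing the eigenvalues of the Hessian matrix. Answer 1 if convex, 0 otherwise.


The Hessian of f(x,y) = -4*x^2 - 3*x*y - 2*y^2 - 8*x + 5*y - 1 is:
H = [[-8, -3], [-3, -4]]
Trace = -8 - 4 = -12
Determinant = -8*-4 - (-3)^2 = 23
Discriminant = (-12)^2 - 4*23 = 52.0
Eigenvalues: lambda_1 = -9.6056, lambda_2 = -2.3944
The function is not convex.

0


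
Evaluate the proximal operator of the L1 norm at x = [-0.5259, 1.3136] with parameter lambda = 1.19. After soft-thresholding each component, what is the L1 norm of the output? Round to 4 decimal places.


Soft-thresholding with lambda = 1.19:
prox(-0.5259) = sign(-0.5259)*max(|-0.5259| - 1.19, 0) = 0.0
prox(1.3136) = sign(1.3136)*max(|1.3136| - 1.19, 0) = 0.1236
prox(x) = [0.0, 0.1236]
||prox(x)||_1 = 0.0 + 0.1236 = 0.1236


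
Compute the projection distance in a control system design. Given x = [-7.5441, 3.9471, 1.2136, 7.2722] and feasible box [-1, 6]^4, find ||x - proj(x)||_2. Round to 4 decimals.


Project each component onto [-1, 6].
clip(-7.5441) = -1.0, clip(3.9471) = 3.9471, clip(1.2136) = 1.2136, clip(7.2722) = 6.0
Projection = [-1.0, 3.9471, 1.2136, 6.0]
Squared diffs: [42.8252, 0.0, 0.0, 1.6185]
Distance = sqrt(44.4437) = 6.6666


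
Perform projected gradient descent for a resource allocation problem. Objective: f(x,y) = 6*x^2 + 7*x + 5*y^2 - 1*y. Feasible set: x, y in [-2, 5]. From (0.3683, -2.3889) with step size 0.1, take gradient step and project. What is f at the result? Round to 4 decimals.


Step 1: Compute gradient at (0.3683, -2.3889).
grad_x = 2*6*0.3683 + 7 = 11.4196
grad_y = 2*5*-2.3889 - 1 = -24.889
Step 2: Gradient step.
x_raw = 0.3683 - 0.1*11.4196 = -0.7737
y_raw = -2.3889 - 0.1*-24.889 = 0.1
Step 3: Project onto [-2, 5].
x_proj = clip(-0.7737) = -0.7737
y_proj = clip(0.1) = 0.1
Step 4: Evaluate f.
f(-0.7737, 0.1) = -1.8743


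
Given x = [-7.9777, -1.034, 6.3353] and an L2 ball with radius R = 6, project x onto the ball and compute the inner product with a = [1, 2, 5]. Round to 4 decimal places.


Step 1: Compute ||x|| (intermediates to 6 decimals).
||x|| = sqrt((-7.9777)^2 + (-1.034)^2 + 6.3353^2) = 10.239574
Step 2: Project.
Since ||x|| > R, scale = R/||x|| = 6/10.239574 = 0.585962, proj(x) = scale * x
proj(x) = [-4.674629, -0.605885, 3.712245]
Step 3: Dot product.
a^T * proj(x) = 1*(-4.674629) + 2*(-0.605885) + 5*3.712245 = 12.6748


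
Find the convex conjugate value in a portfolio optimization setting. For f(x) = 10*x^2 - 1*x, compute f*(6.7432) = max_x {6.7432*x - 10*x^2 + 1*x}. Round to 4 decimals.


f*(y) = sup_x {y*x - a*x^2 - b*x} = sup_x {(y-b)*x - a*x^2}
FOC: (y - b) - 2a*x = 0 => x* = (y - b)/(2a)
x* = (6.7432 + 1)/(2*10) = 0.3872
f*(6.7432) = (y-b)^2/(4a) = (6.7432 + 1)^2/(4*10)
= 59.9571/40 = 1.4989


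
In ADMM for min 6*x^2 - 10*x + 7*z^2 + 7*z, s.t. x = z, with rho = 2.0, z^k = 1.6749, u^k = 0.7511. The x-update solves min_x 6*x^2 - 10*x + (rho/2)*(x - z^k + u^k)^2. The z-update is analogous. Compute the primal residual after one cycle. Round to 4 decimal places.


ADMM iteration with rho = 2.0, z^k = 1.6749, u^k = 0.7511
Step 1: x-update.
Minimize 6*x^2 - 10*x + (2.0/2)*(x - 1.6749 + 0.7511)^2
FOC: (2*6 + 2.0)*x = 10 + 2.0*(1.6749 - 0.7511)
x^{k+1} = 0.8463
Step 2: z-update.
Minimize 7*z^2 + 7*z + (2.0/2)*(0.8463 - z + 0.7511)^2
FOC: (2*7 + 2.0)*z = -7 + 2.0*(0.8463 + 0.7511)
z^{k+1} = -0.2378
Step 3: u-update.
u^{k+1} = 0.7511 + 0.8463 + 0.2378 = 1.8352
Step 4: Primal residual = |0.8463 + 0.2378| = 1.0841


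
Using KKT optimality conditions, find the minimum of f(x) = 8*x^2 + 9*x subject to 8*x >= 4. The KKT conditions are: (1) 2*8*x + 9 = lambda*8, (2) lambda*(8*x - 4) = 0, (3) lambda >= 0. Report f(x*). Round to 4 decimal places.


Step 1: Try lambda = 0 (constraint inactive).
x_unc = -9/(2*8) = -0.5625
Check: 8*-0.5625 = -4.5 < 4 -- violated!
Step 2: Constraint must be active: 8*x = 4
x* = 4/8 = 0.5
lambda = (2*8*0.5 + 9)/8 = 2.125
Step 3: Compute optimal value.
f(x*) = 8*0.5^2 + 9*0.5 = 6.5


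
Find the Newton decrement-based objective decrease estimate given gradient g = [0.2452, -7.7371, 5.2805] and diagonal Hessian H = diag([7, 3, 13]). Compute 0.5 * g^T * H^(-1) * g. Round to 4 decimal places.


Step 1: H is diagonal, so H^(-1) * g = [0.035, -2.579, 0.4062].
Step 2: g^T H^(-1) g = sum_i g_i^2 / H_ii
  = (0.2452)^2/7 + (-7.7371)^2/3 + (5.2805)^2/13
  = 0.0086 + 19.9542 + 2.1449 = 22.1077
Step 3: Objective decrease = 0.5 * g^T H^(-1) g = 11.0539


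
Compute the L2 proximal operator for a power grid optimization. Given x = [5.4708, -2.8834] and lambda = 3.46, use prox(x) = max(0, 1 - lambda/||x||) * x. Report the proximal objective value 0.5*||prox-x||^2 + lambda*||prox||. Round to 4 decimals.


Step 1: Compute ||x||.
||x|| = 6.1841
Step 2: Compute scaling factor.
scale = max(0, 1 - 3.46/6.1841) = 0.4405
Step 3: prox(x) = [2.4099, -1.2702]
||prox(x)|| = 2.7241
Step 4: Proximal objective.
0.5*||prox-x||^2 = 5.9858
lambda*||prox|| = 9.4254
Total = 15.4113


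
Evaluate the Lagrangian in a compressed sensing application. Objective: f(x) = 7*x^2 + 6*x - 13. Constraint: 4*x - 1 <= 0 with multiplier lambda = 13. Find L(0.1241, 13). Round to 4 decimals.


Step 1: Evaluate f(x).
f(0.1241) = 7*0.1241^2 + 6*0.1241 - 13 = -12.1476
Step 2: Evaluate g(x).
g(0.1241) = 4*0.1241 - 1 = -0.5036
Step 3: Compute Lagrangian.
L = -12.1476 + 13*-0.5036 = -18.6944


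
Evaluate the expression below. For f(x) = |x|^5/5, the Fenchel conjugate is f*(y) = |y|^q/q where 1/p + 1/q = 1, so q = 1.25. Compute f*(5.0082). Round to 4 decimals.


The conjugate exponent q satisfies 1/p + 1/q = 1.
p = 5, so q = 5/(5 - 1) = 1.25
|y|^q = 5.0082^1.25 = 7.4921
f*(5.0082) = 7.4921 / 1.25 = 5.9937


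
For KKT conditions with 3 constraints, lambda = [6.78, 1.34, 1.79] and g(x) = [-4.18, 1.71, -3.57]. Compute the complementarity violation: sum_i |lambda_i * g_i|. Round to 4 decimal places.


KKT complementary slackness check:
lambda_1 * g_1 = 6.78 * -4.18 = -28.3404
lambda_2 * g_2 = 1.34 * 1.71 = 2.2914
lambda_3 * g_3 = 1.79 * -3.57 = -6.3903
Total violation = 28.3404 + 2.2914 + 6.3903 = 37.0221


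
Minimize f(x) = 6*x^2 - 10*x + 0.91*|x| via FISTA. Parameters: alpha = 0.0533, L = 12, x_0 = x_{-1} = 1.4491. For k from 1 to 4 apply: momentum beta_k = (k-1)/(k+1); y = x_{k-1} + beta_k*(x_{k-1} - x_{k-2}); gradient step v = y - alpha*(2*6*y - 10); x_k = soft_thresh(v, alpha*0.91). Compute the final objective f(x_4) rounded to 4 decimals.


FISTA on f(x) = 6*x^2 - 10*x + 0.91*|x|
L = 12, alpha = 0.0533
Iteration 1: beta = 0.0, y = 1.4491 + 0.0*(1.4491 - 1.4491) = 1.4491
  grad(y) = 7.3892, v = y - alpha*grad = 1.0553
  prox(v) = soft_thresh(1.0553, 0.0485) = 1.0068
Iteration 2: beta = 0.3333, y = 1.0068 + 0.3333*(1.0068 - 1.4491) = 0.8593
  grad(y) = 0.3116, v = y - alpha*grad = 0.8427
  prox(v) = soft_thresh(0.8427, 0.0485) = 0.7942
Iteration 3: beta = 0.5, y = 0.7942 + 0.5*(0.7942 - 1.0068) = 0.6879
  grad(y) = -1.7451, v = y - alpha*grad = 0.7809
  prox(v) = soft_thresh(0.7809, 0.0485) = 0.7324
Iteration 4: beta = 0.6, y = 0.7324 + 0.6*(0.7324 - 0.7942) = 0.6954
  grad(y) = -1.6557, v = y - alpha*grad = 0.7836
  prox(v) = soft_thresh(0.7836, 0.0485) = 0.7351
f(x_4) = 6*0.7351^2 - 10*0.7351 + 0.91*|0.7351| = -3.4398


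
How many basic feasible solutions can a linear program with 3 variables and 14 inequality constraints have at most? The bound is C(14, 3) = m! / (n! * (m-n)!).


Each vertex corresponds to some choice of n active constraints out of m, so the number of vertices is at most C(m, n) = m! / (n!(m-n)!).
m = 14, n = 3
Numerator: 14 * 13 * 12
Denominator: 3! = 6
C(14, 3) = 364


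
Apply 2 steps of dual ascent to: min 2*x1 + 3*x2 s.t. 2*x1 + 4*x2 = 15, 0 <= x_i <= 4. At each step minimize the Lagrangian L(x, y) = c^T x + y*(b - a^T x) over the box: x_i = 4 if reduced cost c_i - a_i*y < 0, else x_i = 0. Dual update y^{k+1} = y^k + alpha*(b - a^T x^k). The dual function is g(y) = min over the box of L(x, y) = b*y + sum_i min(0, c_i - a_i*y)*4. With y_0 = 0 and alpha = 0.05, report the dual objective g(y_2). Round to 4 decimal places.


Dual ascent for LP: min 2*x1 + 3*x2, 2*x1 + 4*x2 = 15, 0 <= x_i <= 4
Step 1: y^k = 0.0, reduced costs: (2.0, 3.0)
  x^k = (0.0, 0.0), subgradient = b - a^T x = 15.0
  y^{k+1} = 0.0 + 0.05*15.0 = 0.75
Step 2: y^k = 0.75, reduced costs: (0.5, 0.0)
  x^k = (0.0, 0.0), subgradient = b - a^T x = 15.0
  y^{k+1} = 0.75 + 0.05*15.0 = 1.5
Dual objective at y_2 = 1.5: reduced costs (-1.0, -3.0), box minimizer x = (4.0, 4.0)
g(y_2) = b*y + (c1 - a1*y)*x1 + (c2 - a2*y)*x2 = 15*1.5 + (-1.0)*4.0 + (-3.0)*4.0 = 22.5 - 4.0 - 12.0 = 6.5


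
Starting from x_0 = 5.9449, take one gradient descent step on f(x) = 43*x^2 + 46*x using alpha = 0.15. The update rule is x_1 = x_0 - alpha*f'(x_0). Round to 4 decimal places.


We compute the gradient at x_0 and apply the update.
f'(x) = 86*x + 46
f'(5.9449) = 86*5.9449 + 46 = 557.2614
x_1 = 5.9449 - 0.15*557.2614 = -77.6443


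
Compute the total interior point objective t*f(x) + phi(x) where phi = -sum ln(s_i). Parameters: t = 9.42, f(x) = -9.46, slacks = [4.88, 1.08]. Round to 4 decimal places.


Step 1: Compute log-barrier.
ln values: [1.5851, 0.077]
phi = -(1.5851 + 0.077) = -1.6621
Step 2: Compute augmented objective.
t*f(x) = 9.42*-9.46 = -89.1132
Total = -89.1132 - 1.6621 = -90.7753


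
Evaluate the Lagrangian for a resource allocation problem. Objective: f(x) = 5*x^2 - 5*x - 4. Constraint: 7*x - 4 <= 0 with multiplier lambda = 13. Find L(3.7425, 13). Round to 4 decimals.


Step 1: Evaluate f(x).
f(3.7425) = 5*3.7425^2 - 5*3.7425 - 4 = 47.319
Step 2: Evaluate g(x).
g(3.7425) = 7*3.7425 - 4 = 22.1975
Step 3: Compute Lagrangian.
L = 47.319 + 13*22.1975 = 335.8865


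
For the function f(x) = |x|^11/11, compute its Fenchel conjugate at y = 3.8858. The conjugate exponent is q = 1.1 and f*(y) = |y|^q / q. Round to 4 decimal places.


The conjugate exponent q satisfies 1/p + 1/q = 1.
p = 11, so q = 11/(11 - 1) = 1.1
|y|^q = 3.8858^1.1 = 4.4507
f*(3.8858) = 4.4507 / 1.1 = 4.0461


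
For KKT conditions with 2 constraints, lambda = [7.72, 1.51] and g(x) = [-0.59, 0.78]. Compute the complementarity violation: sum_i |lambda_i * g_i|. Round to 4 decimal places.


KKT complementary slackness check:
lambda_1 * g_1 = 7.72 * -0.59 = -4.5548
lambda_2 * g_2 = 1.51 * 0.78 = 1.1778
Total violation = 4.5548 + 1.1778 = 5.7326


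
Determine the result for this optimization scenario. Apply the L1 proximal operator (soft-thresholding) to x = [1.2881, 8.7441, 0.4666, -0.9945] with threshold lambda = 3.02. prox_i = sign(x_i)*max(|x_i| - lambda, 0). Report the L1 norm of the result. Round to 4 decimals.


Soft-thresholding with lambda = 3.02:
prox(1.2881) = sign(1.2881)*max(|1.2881| - 3.02, 0) = 0.0
prox(8.7441) = sign(8.7441)*max(|8.7441| - 3.02, 0) = 5.7241
prox(0.4666) = sign(0.4666)*max(|0.4666| - 3.02, 0) = 0.0
prox(-0.9945) = sign(-0.9945)*max(|-0.9945| - 3.02, 0) = 0.0
prox(x) = [0.0, 5.7241, 0.0, 0.0]
||prox(x)||_1 = 0.0 + 5.7241 + 0.0 + 0.0 = 5.7241


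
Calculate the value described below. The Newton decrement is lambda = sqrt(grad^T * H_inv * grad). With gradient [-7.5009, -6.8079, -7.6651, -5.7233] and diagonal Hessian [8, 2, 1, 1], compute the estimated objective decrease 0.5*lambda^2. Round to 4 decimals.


Step 1: H is diagonal, so H^(-1) * g = [-0.9376, -3.404, -7.6651, -5.7233].
Step 2: g^T H^(-1) g = sum_i g_i^2 / H_ii
  = (-7.5009)^2/8 + (-6.8079)^2/2 + (-7.6651)^2/1 + (-5.7233)^2/1
  = 7.0329 + 23.1738 + 58.7538 + 32.7562 = 121.7166
Step 3: Objective decrease = 0.5 * g^T H^(-1) g = 60.8583


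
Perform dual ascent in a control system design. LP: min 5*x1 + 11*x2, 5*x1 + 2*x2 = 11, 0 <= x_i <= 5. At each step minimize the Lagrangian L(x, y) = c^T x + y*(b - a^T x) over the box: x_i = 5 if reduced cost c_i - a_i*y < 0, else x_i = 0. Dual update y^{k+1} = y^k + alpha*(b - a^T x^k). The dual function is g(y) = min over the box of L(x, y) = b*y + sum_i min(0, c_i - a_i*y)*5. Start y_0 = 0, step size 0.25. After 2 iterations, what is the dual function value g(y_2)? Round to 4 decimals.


Dual ascent for LP: min 5*x1 + 11*x2, 5*x1 + 2*x2 = 11, 0 <= x_i <= 5
Step 1: y^k = 0.0, reduced costs: (5.0, 11.0)
  x^k = (0.0, 0.0), subgradient = b - a^T x = 11.0
  y^{k+1} = 0.0 + 0.25*11.0 = 2.75
Step 2: y^k = 2.75, reduced costs: (-8.75, 5.5)
  x^k = (5.0, 0.0), subgradient = b - a^T x = -14.0
  y^{k+1} = 2.75 + 0.25*-14.0 = -0.75
Dual objective at y_2 = -0.75: reduced costs (8.75, 12.5), box minimizer x = (0.0, 0.0)
g(y_2) = b*y + (c1 - a1*y)*x1 + (c2 - a2*y)*x2 = 11*(-0.75) + 8.75*0.0 + 12.5*0.0 = -8.25 + 0.0 + 0.0 = -8.25


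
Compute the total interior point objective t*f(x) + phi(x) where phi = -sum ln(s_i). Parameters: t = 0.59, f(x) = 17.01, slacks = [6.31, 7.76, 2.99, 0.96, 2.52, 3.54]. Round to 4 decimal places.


Step 1: Compute log-barrier.
ln values: [1.8421, 2.049, 1.0953, -0.0408, 0.9243, 1.2641]
phi = -(1.8421 + 2.049 + 1.0953 - 0.0408 + 0.9243 + 1.2641) = -7.134
Step 2: Compute augmented objective.
t*f(x) = 0.59*17.01 = 10.0359
Total = 10.0359 - 7.134 = 2.9019


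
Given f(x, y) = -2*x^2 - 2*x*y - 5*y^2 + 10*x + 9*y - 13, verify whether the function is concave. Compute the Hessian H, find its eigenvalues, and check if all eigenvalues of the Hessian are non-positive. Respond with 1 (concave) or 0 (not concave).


The Hessian of f(x,y) = -2*x^2 - 2*x*y - 5*y^2 + 10*x + 9*y - 13 is:
H = [[-4, -2], [-2, -10]]
Trace = -4 - 10 = -14
Determinant = -4*-10 - (-2)^2 = 36
Discriminant = (-14)^2 - 4*36 = 52.0
Eigenvalues: lambda_1 = -10.6056, lambda_2 = -3.3944
The function is concave.

1


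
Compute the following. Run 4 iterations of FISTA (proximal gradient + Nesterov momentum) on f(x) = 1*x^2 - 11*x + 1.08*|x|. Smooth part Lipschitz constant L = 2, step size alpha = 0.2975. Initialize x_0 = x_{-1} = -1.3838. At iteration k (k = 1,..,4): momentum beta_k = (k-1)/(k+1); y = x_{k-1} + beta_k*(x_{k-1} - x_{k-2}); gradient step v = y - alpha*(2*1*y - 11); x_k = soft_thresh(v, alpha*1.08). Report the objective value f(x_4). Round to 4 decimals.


FISTA on f(x) = 1*x^2 - 11*x + 1.08*|x|
L = 2, alpha = 0.2975
Iteration 1: beta = 0.0, y = -1.3838 + 0.0*(-1.3838 + 1.3838) = -1.3838
  grad(y) = -13.7676, v = y - alpha*grad = 2.7121
  prox(v) = soft_thresh(2.7121, 0.3213) = 2.3908
Iteration 2: beta = 0.3333, y = 2.3908 + 0.3333*(2.3908 + 1.3838) = 3.6489
  grad(y) = -3.7021, v = y - alpha*grad = 4.7503
  prox(v) = soft_thresh(4.7503, 0.3213) = 4.429
Iteration 3: beta = 0.5, y = 4.429 + 0.5*(4.429 - 2.3908) = 5.4482
  grad(y) = -0.1037, v = y - alpha*grad = 5.479
  prox(v) = soft_thresh(5.479, 0.3213) = 5.1577
Iteration 4: beta = 0.6, y = 5.1577 + 0.6*(5.1577 - 4.429) = 5.5949
  grad(y) = 0.1898, v = y - alpha*grad = 5.5384
  prox(v) = soft_thresh(5.5384, 0.3213) = 5.2171
f(x_4) = 1*5.2171^2 - 11*5.2171 + 1.08*|5.2171| = -24.5355


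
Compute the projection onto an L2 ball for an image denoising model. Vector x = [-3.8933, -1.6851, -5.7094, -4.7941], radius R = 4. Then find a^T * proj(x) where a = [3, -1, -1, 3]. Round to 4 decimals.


Step 1: Compute ||x|| (intermediates to 6 decimals).
||x|| = sqrt((-3.8933)^2 + (-1.6851)^2 + (-5.7094)^2 + (-4.7941)^2) = 8.577761
Step 2: Project.
Since ||x|| > R, scale = R/||x|| = 4/8.577761 = 0.466322, proj(x) = scale * x
proj(x) = [-1.815531, -0.785799, -2.662419, -2.235594]
Step 3: Dot product.
a^T * proj(x) = 3*(-1.815531) - 1*(-0.785799) - 1*(-2.662419) + 3*(-2.235594) = -8.7052


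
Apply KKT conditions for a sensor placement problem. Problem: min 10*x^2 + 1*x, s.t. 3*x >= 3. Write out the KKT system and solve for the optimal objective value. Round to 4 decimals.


Step 1: Try lambda = 0 (constraint inactive).
x_unc = -1/(2*10) = -0.05
Check: 3*-0.05 = -0.15 < 3 -- violated!
Step 2: Constraint must be active: 3*x = 3
x* = 3/3 = 1.0
lambda = (2*10*1.0 + 1)/3 = 7.0
Step 3: Compute optimal value.
f(x*) = 10*1.0^2 + 1*1.0 = 11.0


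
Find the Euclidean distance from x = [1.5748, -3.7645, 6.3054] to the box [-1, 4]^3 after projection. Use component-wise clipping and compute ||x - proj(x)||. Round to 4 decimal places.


Project each component onto [-1, 4].
clip(1.5748) = 1.5748, clip(-3.7645) = -1.0, clip(6.3054) = 4.0
Projection = [1.5748, -1.0, 4.0]
Squared diffs: [0.0, 7.6425, 5.3149]
Distance = sqrt(12.9574) = 3.5996


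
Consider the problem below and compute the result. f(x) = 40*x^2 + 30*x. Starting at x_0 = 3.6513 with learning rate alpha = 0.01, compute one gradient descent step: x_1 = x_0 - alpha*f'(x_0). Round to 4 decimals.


We compute the gradient at x_0 and apply the update.
f'(x) = 80*x + 30
f'(3.6513) = 80*3.6513 + 30 = 322.104
x_1 = 3.6513 - 0.01*322.104 = 0.4303


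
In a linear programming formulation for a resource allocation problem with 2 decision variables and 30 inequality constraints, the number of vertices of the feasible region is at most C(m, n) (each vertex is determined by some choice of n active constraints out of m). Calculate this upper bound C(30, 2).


Each vertex corresponds to some choice of n active constraints out of m, so the number of vertices is at most C(m, n) = m! / (n!(m-n)!).
m = 30, n = 2
Numerator: 30 * 29
Denominator: 2! = 2
C(30, 2) = 435


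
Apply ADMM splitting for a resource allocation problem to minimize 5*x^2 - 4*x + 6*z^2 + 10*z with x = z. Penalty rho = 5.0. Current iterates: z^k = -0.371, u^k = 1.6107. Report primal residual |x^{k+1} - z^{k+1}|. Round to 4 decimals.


ADMM iteration with rho = 5.0, z^k = -0.371, u^k = 1.6107
Step 1: x-update.
Minimize 5*x^2 - 4*x + (5.0/2)*(x + 0.371 + 1.6107)^2
FOC: (2*5 + 5.0)*x = 4 + 5.0*(-0.371 - 1.6107)
x^{k+1} = -0.3939
Step 2: z-update.
Minimize 6*z^2 + 10*z + (5.0/2)*(-0.3939 - z + 1.6107)^2
FOC: (2*6 + 5.0)*z = -10 + 5.0*(-0.3939 + 1.6107)
z^{k+1} = -0.2304
Step 3: u-update.
u^{k+1} = 1.6107 - 0.3939 + 0.2304 = 1.4472
Step 4: Primal residual = |-0.3939 + 0.2304| = 0.1635


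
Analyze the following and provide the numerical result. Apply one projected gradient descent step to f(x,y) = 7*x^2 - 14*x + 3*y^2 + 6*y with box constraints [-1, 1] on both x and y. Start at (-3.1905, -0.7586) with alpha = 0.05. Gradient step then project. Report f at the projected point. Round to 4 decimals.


Step 1: Compute gradient at (-3.1905, -0.7586).
grad_x = 2*7*-3.1905 - 14 = -58.667
grad_y = 2*3*-0.7586 + 6 = 1.4484
Step 2: Gradient step.
x_raw = -3.1905 - 0.05*-58.667 = -0.2572
y_raw = -0.7586 - 0.05*1.4484 = -0.831
Step 3: Project onto [-1, 1].
x_proj = clip(-0.2572) = -0.2572
y_proj = clip(-0.831) = -0.831
Step 4: Evaluate f.
f(-0.2572, -0.831) = 1.1486


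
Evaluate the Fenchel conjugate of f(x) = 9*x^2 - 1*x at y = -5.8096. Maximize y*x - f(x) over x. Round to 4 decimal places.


f*(y) = sup_x {y*x - a*x^2 - b*x} = sup_x {(y-b)*x - a*x^2}
FOC: (y - b) - 2a*x = 0 => x* = (y - b)/(2a)
x* = (-5.8096 + 1)/(2*9) = -0.2672
f*(-5.8096) = (y-b)^2/(4a) = (-5.8096 + 1)^2/(4*9)
= 23.1323/36 = 0.6426


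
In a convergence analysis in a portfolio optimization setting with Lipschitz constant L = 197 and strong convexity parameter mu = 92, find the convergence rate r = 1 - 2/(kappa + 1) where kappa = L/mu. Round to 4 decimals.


Step 1: Compute the condition number.
kappa = L/mu = 197/92 = 2.1413
Step 2: Compute the convergence rate.
r = 1 - 2/(kappa + 1) = 1 - 2*mu/(L + mu) = (L - mu)/(L + mu) = 105/289 = 0.3633


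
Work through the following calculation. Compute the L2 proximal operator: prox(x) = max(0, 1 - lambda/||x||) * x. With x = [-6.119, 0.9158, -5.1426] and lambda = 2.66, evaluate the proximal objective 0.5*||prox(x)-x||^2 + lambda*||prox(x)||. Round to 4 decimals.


Step 1: Compute ||x||.
||x|| = 8.0453
Step 2: Compute scaling factor.
scale = max(0, 1 - 2.66/8.0453) = 0.6694
Step 3: prox(x) = [-4.0959, 0.613, -3.4423]
||prox(x)|| = 5.3853
Step 4: Proximal objective.
0.5*||prox-x||^2 = 3.5378
lambda*||prox|| = 14.3249
Total = 17.8628


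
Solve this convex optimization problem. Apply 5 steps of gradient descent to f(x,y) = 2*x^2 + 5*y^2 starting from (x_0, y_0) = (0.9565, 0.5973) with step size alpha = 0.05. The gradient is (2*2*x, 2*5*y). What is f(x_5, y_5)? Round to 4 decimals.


Gradient descent on f(x,y) = 2*x^2 + 5*y^2.
Starting point: (0.9565, 0.5973), alpha = 0.05
Step 1: grad_x = 2*2*0.9565 = 3.826, grad_y = 2*5*0.5973 = 5.973
  x_1 = 0.9565 - 0.05*3.826 = 0.7652
  y_1 = 0.5973 - 0.05*5.973 = 0.2987
Step 2: grad_x = 2*2*0.7652 = 3.0608, grad_y = 2*5*0.2987 = 2.9865
  x_2 = 0.7652 - 0.05*3.0608 = 0.6122
  y_2 = 0.2987 - 0.05*2.9865 = 0.1493
Step 3: grad_x = 2*2*0.6122 = 2.4486, grad_y = 2*5*0.1493 = 1.4933
  x_3 = 0.6122 - 0.05*2.4486 = 0.4897
  y_3 = 0.1493 - 0.05*1.4933 = 0.0747
Step 4: grad_x = 2*2*0.4897 = 1.9589, grad_y = 2*5*0.0747 = 0.7466
  x_4 = 0.4897 - 0.05*1.9589 = 0.3918
  y_4 = 0.0747 - 0.05*0.7466 = 0.0373
Step 5: grad_x = 2*2*0.3918 = 1.5671, grad_y = 2*5*0.0373 = 0.3733
  x_5 = 0.3918 - 0.05*1.5671 = 0.3134
  y_5 = 0.0373 - 0.05*0.3733 = 0.0187
f(0.3134, 0.0187) = 2*0.3134^2 + 5*0.0187^2 = 0.1982


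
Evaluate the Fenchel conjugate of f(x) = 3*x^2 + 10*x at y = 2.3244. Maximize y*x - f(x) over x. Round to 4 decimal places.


f*(y) = sup_x {y*x - a*x^2 - b*x} = sup_x {(y-b)*x - a*x^2}
FOC: (y - b) - 2a*x = 0 => x* = (y - b)/(2a)
x* = (2.3244 - 10)/(2*3) = -1.2793
f*(2.3244) = (y-b)^2/(4a) = (2.3244 - 10)^2/(4*3)
= 58.9148/12 = 4.9096


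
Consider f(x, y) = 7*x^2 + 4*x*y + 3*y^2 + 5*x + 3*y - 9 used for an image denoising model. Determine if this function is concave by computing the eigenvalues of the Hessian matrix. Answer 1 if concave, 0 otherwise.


The Hessian of f(x,y) = 7*x^2 + 4*x*y + 3*y^2 + 5*x + 3*y - 9 is:
H = [[14, 4], [4, 6]]
Trace = 14 + 6 = 20
Determinant = 14*6 - (4)^2 = 68
Discriminant = (20)^2 - 4*68 = 128.0
Eigenvalues: lambda_1 = 4.3431, lambda_2 = 15.6569
The function is not concave.

0


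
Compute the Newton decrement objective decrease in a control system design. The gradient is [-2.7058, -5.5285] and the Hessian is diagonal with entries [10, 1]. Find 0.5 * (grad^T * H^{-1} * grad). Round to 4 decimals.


Step 1: H is diagonal, so H^(-1) * g = [-0.2706, -5.5285].
Step 2: g^T H^(-1) g = sum_i g_i^2 / H_ii
  = (-2.7058)^2/10 + (-5.5285)^2/1
  = 0.7321 + 30.5643 = 31.2964
Step 3: Objective decrease = 0.5 * g^T H^(-1) g = 15.6482


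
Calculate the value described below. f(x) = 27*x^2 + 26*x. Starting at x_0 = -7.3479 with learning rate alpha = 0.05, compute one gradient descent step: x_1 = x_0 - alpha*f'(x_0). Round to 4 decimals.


We compute the gradient at x_0 and apply the update.
f'(x) = 54*x + 26
f'(-7.3479) = 54*-7.3479 + 26 = -370.7866
x_1 = -7.3479 - 0.05*-370.7866 = 11.1914


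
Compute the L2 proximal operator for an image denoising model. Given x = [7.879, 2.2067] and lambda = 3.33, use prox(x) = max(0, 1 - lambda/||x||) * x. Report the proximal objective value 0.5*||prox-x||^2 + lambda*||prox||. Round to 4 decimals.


Step 1: Compute ||x||.
||x|| = 8.1822
Step 2: Compute scaling factor.
scale = max(0, 1 - 3.33/8.1822) = 0.593
Step 3: prox(x) = [4.6724, 1.3086]
||prox(x)|| = 4.8522
Step 4: Proximal objective.
0.5*||prox-x||^2 = 5.5445
lambda*||prox|| = 16.1578
Total = 21.7022


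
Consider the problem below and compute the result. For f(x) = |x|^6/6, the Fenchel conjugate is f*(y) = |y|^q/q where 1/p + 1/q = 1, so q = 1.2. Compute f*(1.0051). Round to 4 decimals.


The conjugate exponent q satisfies 1/p + 1/q = 1.
p = 6, so q = 6/(6 - 1) = 1.2
|y|^q = 1.0051^1.2 = 1.0061
f*(1.0051) = 1.0061 / 1.2 = 0.8384


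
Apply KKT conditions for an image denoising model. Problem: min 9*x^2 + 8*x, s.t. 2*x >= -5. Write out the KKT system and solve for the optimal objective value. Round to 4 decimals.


Step 1: Try lambda = 0 (constraint inactive).
Stationarity: 2*9*x + 8 = 0
x* = -8/(2*9) = -4/9 = -0.4444 (rounded; the exact value -4/9 is used below)
Check constraint: 2*-0.4444 = -0.8888 >= -5 -- satisfied.
Step 2: Compute optimal value.
f(x*) = 9*(-4/9)^2 + 8*(-4/9) = -1.7778


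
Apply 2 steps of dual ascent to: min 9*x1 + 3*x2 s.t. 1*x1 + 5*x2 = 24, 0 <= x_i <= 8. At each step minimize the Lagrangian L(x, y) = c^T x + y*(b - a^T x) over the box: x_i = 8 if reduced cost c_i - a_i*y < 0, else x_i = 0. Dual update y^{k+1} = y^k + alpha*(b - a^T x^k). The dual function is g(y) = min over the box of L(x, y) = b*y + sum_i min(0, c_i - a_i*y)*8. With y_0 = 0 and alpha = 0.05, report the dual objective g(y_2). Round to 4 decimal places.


Dual ascent for LP: min 9*x1 + 3*x2, 1*x1 + 5*x2 = 24, 0 <= x_i <= 8
Step 1: y^k = 0.0, reduced costs: (9.0, 3.0)
  x^k = (0.0, 0.0), subgradient = b - a^T x = 24.0
  y^{k+1} = 0.0 + 0.05*24.0 = 1.2
Step 2: y^k = 1.2, reduced costs: (7.8, -3.0)
  x^k = (0.0, 8.0), subgradient = b - a^T x = -16.0
  y^{k+1} = 1.2 + 0.05*-16.0 = 0.4
Dual objective at y_2 = 0.4: reduced costs (8.6, 1.0), box minimizer x = (0.0, 0.0)
g(y_2) = b*y + (c1 - a1*y)*x1 + (c2 - a2*y)*x2 = 24*0.4 + 8.6*0.0 + 1.0*0.0 = 9.6 + 0.0 + 0.0 = 9.6


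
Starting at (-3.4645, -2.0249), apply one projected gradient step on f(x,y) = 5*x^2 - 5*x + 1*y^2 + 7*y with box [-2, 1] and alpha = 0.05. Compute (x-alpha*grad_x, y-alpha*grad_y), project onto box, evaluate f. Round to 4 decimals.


Step 1: Compute gradient at (-3.4645, -2.0249).
grad_x = 2*5*-3.4645 - 5 = -39.645
grad_y = 2*1*-2.0249 + 7 = 2.9502
Step 2: Gradient step.
x_raw = -3.4645 - 0.05*-39.645 = -1.4823
y_raw = -2.0249 - 0.05*2.9502 = -2.1724
Step 3: Project onto [-2, 1].
x_proj = clip(-1.4823) = -1.4823
y_proj = clip(-2.1724) = -2.0
Step 4: Evaluate f.
f(-1.4823, -2.0) = 8.3966


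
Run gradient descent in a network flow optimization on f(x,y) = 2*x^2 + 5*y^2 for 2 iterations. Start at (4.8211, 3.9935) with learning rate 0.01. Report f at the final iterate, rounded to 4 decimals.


Gradient descent on f(x,y) = 2*x^2 + 5*y^2.
Starting point: (4.8211, 3.9935), alpha = 0.01
Step 1: grad_x = 2*2*4.8211 = 19.2844, grad_y = 2*5*3.9935 = 39.935
  x_1 = 4.8211 - 0.01*19.2844 = 4.6283
  y_1 = 3.9935 - 0.01*39.935 = 3.5942
Step 2: grad_x = 2*2*4.6283 = 18.513, grad_y = 2*5*3.5942 = 35.9415
  x_2 = 4.6283 - 0.01*18.513 = 4.4431
  y_2 = 3.5942 - 0.01*35.9415 = 3.2347
f(4.4431, 3.2347) = 2*4.4431^2 + 5*3.2347^2 = 91.8003


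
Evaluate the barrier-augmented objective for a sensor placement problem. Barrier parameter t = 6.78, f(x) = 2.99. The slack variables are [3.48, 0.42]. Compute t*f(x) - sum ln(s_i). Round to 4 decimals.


Step 1: Compute log-barrier.
ln values: [1.247, -0.8675]
phi = -(1.247 - 0.8675) = -0.3795
Step 2: Compute augmented objective.
t*f(x) = 6.78*2.99 = 20.2722
Total = 20.2722 - 0.3795 = 19.8927


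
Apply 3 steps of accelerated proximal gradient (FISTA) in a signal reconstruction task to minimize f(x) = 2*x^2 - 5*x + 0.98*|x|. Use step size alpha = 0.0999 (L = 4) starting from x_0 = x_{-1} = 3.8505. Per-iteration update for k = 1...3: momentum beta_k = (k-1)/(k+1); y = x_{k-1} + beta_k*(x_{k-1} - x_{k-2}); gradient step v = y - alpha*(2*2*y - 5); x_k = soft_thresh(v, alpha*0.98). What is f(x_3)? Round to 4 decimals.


FISTA on f(x) = 2*x^2 - 5*x + 0.98*|x|
L = 4, alpha = 0.0999
Iteration 1: beta = 0.0, y = 3.8505 + 0.0*(3.8505 - 3.8505) = 3.8505
  grad(y) = 10.402, v = y - alpha*grad = 2.8113
  prox(v) = soft_thresh(2.8113, 0.0979) = 2.7134
Iteration 2: beta = 0.3333, y = 2.7134 + 0.3333*(2.7134 - 3.8505) = 2.3344
  grad(y) = 4.3377, v = y - alpha*grad = 1.9011
  prox(v) = soft_thresh(1.9011, 0.0979) = 1.8032
Iteration 3: beta = 0.5, y = 1.8032 + 0.5*(1.8032 - 2.7134) = 1.3481
  grad(y) = 0.3922, v = y - alpha*grad = 1.3089
  prox(v) = soft_thresh(1.3089, 0.0979) = 1.211
f(x_3) = 2*1.211^2 - 5*1.211 + 0.98*|1.211| = -1.9352


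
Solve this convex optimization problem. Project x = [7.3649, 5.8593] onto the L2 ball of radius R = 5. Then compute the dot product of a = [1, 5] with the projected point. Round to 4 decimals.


Step 1: Compute ||x|| (intermediates to 6 decimals).
||x|| = sqrt(7.3649^2 + 5.8593^2) = 9.411331
Step 2: Project.
Since ||x|| > R, scale = R/||x|| = 5/9.411331 = 0.531274, proj(x) = scale * x
proj(x) = [3.91278, 3.112894]
Step 3: Dot product.
a^T * proj(x) = 1*3.91278 + 5*3.112894 = 19.4773


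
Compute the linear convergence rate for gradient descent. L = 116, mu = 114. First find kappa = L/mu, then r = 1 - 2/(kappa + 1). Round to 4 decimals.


Step 1: Compute the condition number.
kappa = L/mu = 116/114 = 1.0175
Step 2: Compute the convergence rate.
r = 1 - 2/(kappa + 1) = 1 - 2*mu/(L + mu) = (L - mu)/(L + mu) = 2/230 = 0.0087


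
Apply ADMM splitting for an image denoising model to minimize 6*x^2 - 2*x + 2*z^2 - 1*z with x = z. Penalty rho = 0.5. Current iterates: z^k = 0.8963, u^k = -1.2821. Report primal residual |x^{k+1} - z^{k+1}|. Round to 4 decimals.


ADMM iteration with rho = 0.5, z^k = 0.8963, u^k = -1.2821
Step 1: x-update.
Minimize 6*x^2 - 2*x + (0.5/2)*(x - 0.8963 - 1.2821)^2
FOC: (2*6 + 0.5)*x = 2 + 0.5*(0.8963 + 1.2821)
x^{k+1} = 0.2471
Step 2: z-update.
Minimize 2*z^2 - 1*z + (0.5/2)*(0.2471 - z - 1.2821)^2
FOC: (2*2 + 0.5)*z = 1 + 0.5*(0.2471 - 1.2821)
z^{k+1} = 0.1072
Step 3: u-update.
u^{k+1} = -1.2821 + 0.2471 - 0.1072 = -1.1422
Step 4: Primal residual = |0.2471 - 0.1072| = 0.1399


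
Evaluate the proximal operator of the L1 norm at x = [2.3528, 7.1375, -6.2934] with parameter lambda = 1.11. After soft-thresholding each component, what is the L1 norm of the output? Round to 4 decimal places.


Soft-thresholding with lambda = 1.11:
prox(2.3528) = sign(2.3528)*max(|2.3528| - 1.11, 0) = 1.2428
prox(7.1375) = sign(7.1375)*max(|7.1375| - 1.11, 0) = 6.0275
prox(-6.2934) = sign(-6.2934)*max(|-6.2934| - 1.11, 0) = -5.1834
prox(x) = [1.2428, 6.0275, -5.1834]
||prox(x)||_1 = 1.2428 + 6.0275 + 5.1834 = 12.4537


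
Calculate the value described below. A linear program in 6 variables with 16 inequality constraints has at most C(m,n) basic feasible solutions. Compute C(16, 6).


Each vertex corresponds to some choice of n active constraints out of m, so the number of vertices is at most C(m, n) = m! / (n!(m-n)!).
m = 16, n = 6
Numerator: 16 * 15 * 14 * 13 * 12 * 11
Denominator: 6! = 720
C(16, 6) = 8008


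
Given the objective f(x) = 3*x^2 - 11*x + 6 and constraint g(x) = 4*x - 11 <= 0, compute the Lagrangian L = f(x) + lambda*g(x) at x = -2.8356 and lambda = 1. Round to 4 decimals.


Step 1: Evaluate f(x).
f(-2.8356) = 3*(-2.8356)^2 - 11*(-2.8356) + 6 = 61.3135
Step 2: Evaluate g(x).
g(-2.8356) = 4*-2.8356 - 11 = -22.3424
Step 3: Compute Lagrangian.
L = 61.3135 + 1*-22.3424 = 38.9711


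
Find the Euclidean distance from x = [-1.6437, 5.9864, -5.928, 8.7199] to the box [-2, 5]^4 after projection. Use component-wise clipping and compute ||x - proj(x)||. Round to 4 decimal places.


Project each component onto [-2, 5].
clip(-1.6437) = -1.6437, clip(5.9864) = 5.0, clip(-5.928) = -2.0, clip(8.7199) = 5.0
Projection = [-1.6437, 5.0, -2.0, 5.0]
Squared diffs: [0.0, 0.973, 15.4292, 13.8377]
Distance = sqrt(30.2399) = 5.4991


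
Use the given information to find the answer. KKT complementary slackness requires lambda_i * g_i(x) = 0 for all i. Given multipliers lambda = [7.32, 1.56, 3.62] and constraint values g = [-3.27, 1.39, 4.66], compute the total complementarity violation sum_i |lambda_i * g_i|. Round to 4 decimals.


KKT complementary slackness check:
lambda_1 * g_1 = 7.32 * -3.27 = -23.9364
lambda_2 * g_2 = 1.56 * 1.39 = 2.1684
lambda_3 * g_3 = 3.62 * 4.66 = 16.8692
Total violation = 23.9364 + 2.1684 + 16.8692 = 42.974


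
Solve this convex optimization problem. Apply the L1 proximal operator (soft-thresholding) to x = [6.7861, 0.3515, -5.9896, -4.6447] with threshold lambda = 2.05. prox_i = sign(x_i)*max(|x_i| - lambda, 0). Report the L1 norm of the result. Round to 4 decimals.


Soft-thresholding with lambda = 2.05:
prox(6.7861) = sign(6.7861)*max(|6.7861| - 2.05, 0) = 4.7361
prox(0.3515) = sign(0.3515)*max(|0.3515| - 2.05, 0) = 0.0
prox(-5.9896) = sign(-5.9896)*max(|-5.9896| - 2.05, 0) = -3.9396
prox(-4.6447) = sign(-4.6447)*max(|-4.6447| - 2.05, 0) = -2.5947
prox(x) = [4.7361, 0.0, -3.9396, -2.5947]
||prox(x)||_1 = 4.7361 + 0.0 + 3.9396 + 2.5947 = 11.2704


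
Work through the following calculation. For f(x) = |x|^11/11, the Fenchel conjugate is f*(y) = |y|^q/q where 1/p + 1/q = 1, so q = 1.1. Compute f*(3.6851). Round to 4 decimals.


The conjugate exponent q satisfies 1/p + 1/q = 1.
p = 11, so q = 11/(11 - 1) = 1.1
|y|^q = 3.6851^1.1 = 4.1985
f*(3.6851) = 4.1985 / 1.1 = 3.8168


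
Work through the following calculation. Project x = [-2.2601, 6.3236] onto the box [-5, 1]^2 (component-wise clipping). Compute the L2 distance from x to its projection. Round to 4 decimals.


Project each component onto [-5, 1].
clip(-2.2601) = -2.2601, clip(6.3236) = 1.0
Projection = [-2.2601, 1.0]
Squared diffs: [0.0, 28.3407]
Distance = sqrt(28.3407) = 5.3236


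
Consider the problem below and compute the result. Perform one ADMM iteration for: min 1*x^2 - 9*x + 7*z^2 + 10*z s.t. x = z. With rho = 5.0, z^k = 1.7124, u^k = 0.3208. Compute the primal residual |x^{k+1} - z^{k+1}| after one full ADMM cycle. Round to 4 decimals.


ADMM iteration with rho = 5.0, z^k = 1.7124, u^k = 0.3208
Step 1: x-update.
Minimize 1*x^2 - 9*x + (5.0/2)*(x - 1.7124 + 0.3208)^2
FOC: (2*1 + 5.0)*x = 9 + 5.0*(1.7124 - 0.3208)
x^{k+1} = 2.2797
Step 2: z-update.
Minimize 7*z^2 + 10*z + (5.0/2)*(2.2797 - z + 0.3208)^2
FOC: (2*7 + 5.0)*z = -10 + 5.0*(2.2797 + 0.3208)
z^{k+1} = 0.158
Step 3: u-update.
u^{k+1} = 0.3208 + 2.2797 - 0.158 = 2.4425
Step 4: Primal residual = |2.2797 - 0.158| = 2.1217


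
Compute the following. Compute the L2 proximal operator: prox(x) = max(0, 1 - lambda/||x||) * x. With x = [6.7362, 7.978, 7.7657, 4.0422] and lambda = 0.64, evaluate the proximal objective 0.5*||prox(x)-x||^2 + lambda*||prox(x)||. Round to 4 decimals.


Step 1: Compute ||x||.
||x|| = 13.6261
Step 2: Compute scaling factor.
scale = max(0, 1 - 0.64/13.6261) = 0.953
Step 3: prox(x) = [6.4198, 7.6033, 7.401, 3.8523]
||prox(x)|| = 12.9861
Step 4: Proximal objective.
0.5*||prox-x||^2 = 0.2048
lambda*||prox|| = 8.3111
Total = 8.5159


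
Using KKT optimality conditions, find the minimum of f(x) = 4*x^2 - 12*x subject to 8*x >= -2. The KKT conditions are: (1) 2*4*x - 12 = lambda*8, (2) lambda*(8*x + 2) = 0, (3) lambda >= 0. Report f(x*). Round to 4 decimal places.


Step 1: Try lambda = 0 (constraint inactive).
Stationarity: 2*4*x - 12 = 0
x* = 12/(2*4) = 1.5
Check constraint: 8*1.5 = 12.0 >= -2 -- satisfied.
Step 2: Compute optimal value.
f(x*) = 4*1.5^2 - 12*1.5 = -9.0


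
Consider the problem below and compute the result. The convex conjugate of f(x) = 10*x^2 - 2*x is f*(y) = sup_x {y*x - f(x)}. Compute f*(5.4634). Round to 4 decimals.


f*(y) = sup_x {y*x - a*x^2 - b*x} = sup_x {(y-b)*x - a*x^2}
FOC: (y - b) - 2a*x = 0 => x* = (y - b)/(2a)
x* = (5.4634 + 2)/(2*10) = 0.3732
f*(5.4634) = (y-b)^2/(4a) = (5.4634 + 2)^2/(4*10)
= 55.7023/40 = 1.3926


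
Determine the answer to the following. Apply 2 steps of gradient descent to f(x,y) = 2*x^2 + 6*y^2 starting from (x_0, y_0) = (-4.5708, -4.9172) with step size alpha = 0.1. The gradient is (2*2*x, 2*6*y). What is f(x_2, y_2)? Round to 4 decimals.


Gradient descent on f(x,y) = 2*x^2 + 6*y^2.
Starting point: (-4.5708, -4.9172), alpha = 0.1
Step 1: grad_x = 2*2*-4.5708 = -18.2832, grad_y = 2*6*-4.9172 = -59.0064
  x_1 = -4.5708 - 0.1*-18.2832 = -2.7425
  y_1 = -4.9172 - 0.1*-59.0064 = 0.9834
Step 2: grad_x = 2*2*-2.7425 = -10.9699, grad_y = 2*6*0.9834 = 11.8013
  x_2 = -2.7425 - 0.1*-10.9699 = -1.6455
  y_2 = 0.9834 - 0.1*11.8013 = -0.1967
f(-1.6455, -0.1967) = 2*(-1.6455)^2 + 6*(-0.1967)^2 = 5.6474


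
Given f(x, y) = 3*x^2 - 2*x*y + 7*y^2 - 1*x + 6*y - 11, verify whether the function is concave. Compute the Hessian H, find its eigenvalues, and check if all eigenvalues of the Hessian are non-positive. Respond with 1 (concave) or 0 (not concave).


The Hessian of f(x,y) = 3*x^2 - 2*x*y + 7*y^2 - 1*x + 6*y - 11 is:
H = [[6, -2], [-2, 14]]
Trace = 6 + 14 = 20
Determinant = 6*14 - (-2)^2 = 80
Discriminant = (20)^2 - 4*80 = 80.0
Eigenvalues: lambda_1 = 5.5279, lambda_2 = 14.4721
The function is not concave.

0


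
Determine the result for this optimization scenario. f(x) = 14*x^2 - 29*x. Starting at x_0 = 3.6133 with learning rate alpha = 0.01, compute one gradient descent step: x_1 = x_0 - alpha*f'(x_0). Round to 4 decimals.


We compute the gradient at x_0 and apply the update.
f'(x) = 28*x - 29
f'(3.6133) = 28*3.6133 - 29 = 72.1724
x_1 = 3.6133 - 0.01*72.1724 = 2.8916


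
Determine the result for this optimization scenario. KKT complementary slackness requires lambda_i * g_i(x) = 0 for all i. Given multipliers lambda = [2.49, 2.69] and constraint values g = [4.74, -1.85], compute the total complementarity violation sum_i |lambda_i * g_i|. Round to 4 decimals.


KKT complementary slackness check:
lambda_1 * g_1 = 2.49 * 4.74 = 11.8026
lambda_2 * g_2 = 2.69 * -1.85 = -4.9765
Total violation = 11.8026 + 4.9765 = 16.7791


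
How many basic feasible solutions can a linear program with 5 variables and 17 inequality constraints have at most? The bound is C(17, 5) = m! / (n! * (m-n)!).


Each vertex corresponds to some choice of n active constraints out of m, so the number of vertices is at most C(m, n) = m! / (n!(m-n)!).
m = 17, n = 5
Numerator: 17 * 16 * 15 * 14 * 13
Denominator: 5! = 120
C(17, 5) = 6188


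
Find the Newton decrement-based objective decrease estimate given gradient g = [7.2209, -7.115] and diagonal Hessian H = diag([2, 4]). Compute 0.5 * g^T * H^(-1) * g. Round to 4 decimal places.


Step 1: H is diagonal, so H^(-1) * g = [3.6105, -1.7788].
Step 2: g^T H^(-1) g = sum_i g_i^2 / H_ii
  = (7.2209)^2/2 + (-7.115)^2/4
  = 26.0707 + 12.6558 = 38.7265
Step 3: Objective decrease = 0.5 * g^T H^(-1) g = 19.3633
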